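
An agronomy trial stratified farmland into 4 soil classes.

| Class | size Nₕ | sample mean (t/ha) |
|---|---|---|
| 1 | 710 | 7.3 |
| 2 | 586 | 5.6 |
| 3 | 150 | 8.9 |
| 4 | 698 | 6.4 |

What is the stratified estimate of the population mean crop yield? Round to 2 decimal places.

x̄_st = (Σ Nₕx̄ₕ) / (Σ Nₕ) = (710·7.3 + 586·5.6 + 150·8.9 + 698·6.4) / 2144
= 14266.8 / 2144 = 6.6543... → 6.65.

6.65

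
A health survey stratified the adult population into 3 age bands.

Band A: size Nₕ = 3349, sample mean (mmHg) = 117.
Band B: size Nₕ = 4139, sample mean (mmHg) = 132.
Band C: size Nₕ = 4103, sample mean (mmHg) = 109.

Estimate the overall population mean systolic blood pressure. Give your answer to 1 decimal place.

119.5

N = 11591; weights Wₕ = Nₕ/N = (0.2889, 0.3571, 0.3540).
x̄_st = Σ Wₕ·x̄ₕ = 0.2889·117 + 0.3571·132 + 0.3540·109 ≈ 119.524...
→ 119.5.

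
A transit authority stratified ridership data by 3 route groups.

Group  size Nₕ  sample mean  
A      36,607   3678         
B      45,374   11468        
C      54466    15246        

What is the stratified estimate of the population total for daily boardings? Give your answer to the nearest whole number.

A: 36607·3678 = 134640546
B: 45374·11468 = 520349032
C: 54466·15246 = 830388636
τ̂ = Σ Nₕx̄ₕ = 1485378214.

1485378214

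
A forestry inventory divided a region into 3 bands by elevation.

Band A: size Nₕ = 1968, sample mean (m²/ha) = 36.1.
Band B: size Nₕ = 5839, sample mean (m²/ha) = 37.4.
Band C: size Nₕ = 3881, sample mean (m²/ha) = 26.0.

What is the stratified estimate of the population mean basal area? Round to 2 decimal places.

x̄_st = (Σ Nₕx̄ₕ) / (Σ Nₕ) = (1968·36.1 + 5839·37.4 + 3881·26.0) / 11688
= 390329.4 / 11688 = 33.3957... → 33.40.

33.40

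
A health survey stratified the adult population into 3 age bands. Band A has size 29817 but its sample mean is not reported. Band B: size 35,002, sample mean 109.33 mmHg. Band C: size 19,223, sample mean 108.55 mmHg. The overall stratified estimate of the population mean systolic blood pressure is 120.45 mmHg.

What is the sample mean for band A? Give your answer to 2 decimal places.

N = 29817 + 35002 + 19223 = 84042.
Overall total = μ·N = 120.45·84042 = 10122858.9.
Subtract the known strata: 35002·109.33 + 19223·108.55 = 5913425.31.
Remaining total for band A: 10122858.9 − 5913425.31 = 4209433.59.
Divide by its size: 4209433.59 / 29817 = 141.1756... → 141.18.

141.18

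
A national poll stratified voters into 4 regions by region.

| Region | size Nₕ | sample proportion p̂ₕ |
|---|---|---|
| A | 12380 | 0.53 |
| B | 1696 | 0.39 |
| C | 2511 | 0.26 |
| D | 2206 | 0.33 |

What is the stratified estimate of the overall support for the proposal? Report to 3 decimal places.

0.458

Wₕ = Nₕ/N with N = 18793: 0.6588, 0.0902, 0.1336, 0.1174.
p̂_st = 0.6588·0.53 + 0.0902·0.39 + 0.1336·0.26 + 0.1174·0.33 ≈ 0.45781... → 0.458.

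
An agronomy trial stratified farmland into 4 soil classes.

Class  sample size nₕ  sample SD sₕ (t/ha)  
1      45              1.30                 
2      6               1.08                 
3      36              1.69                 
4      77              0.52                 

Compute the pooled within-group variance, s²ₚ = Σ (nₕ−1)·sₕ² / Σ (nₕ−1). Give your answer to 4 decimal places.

1.2544

1: (45−1)·1.30² = 44·1.69 = 74.36
2: (6−1)·1.08² = 5·1.1664 = 5.832
3: (36−1)·1.69² = 35·2.8561 = 99.9635
4: (77−1)·0.52² = 76·0.2704 = 20.5504
Numerator = 200.7059; denominator = Σ(nₕ−1) = 160.
s²ₚ = 200.7059/160 = 1.254412... → 1.2544.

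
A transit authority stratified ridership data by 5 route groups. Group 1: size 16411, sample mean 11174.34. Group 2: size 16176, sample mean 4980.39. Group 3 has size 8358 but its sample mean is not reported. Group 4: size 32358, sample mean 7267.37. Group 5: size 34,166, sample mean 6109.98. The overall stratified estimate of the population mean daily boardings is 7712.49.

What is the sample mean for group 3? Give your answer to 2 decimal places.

14476.86

Σ Nₕx̄ₕ = N·μ, so 8358·x̄_3 = 107469·7712.49 − (16411·11174.34 + 16176·4980.39 + 32358·7267.37 + 34166·6109.98).
= 828853587.81 − 707856017.52 = 120997570.29.
x̄_3 = 120997570.29 / 8358 = 14476.8569... → 14476.86.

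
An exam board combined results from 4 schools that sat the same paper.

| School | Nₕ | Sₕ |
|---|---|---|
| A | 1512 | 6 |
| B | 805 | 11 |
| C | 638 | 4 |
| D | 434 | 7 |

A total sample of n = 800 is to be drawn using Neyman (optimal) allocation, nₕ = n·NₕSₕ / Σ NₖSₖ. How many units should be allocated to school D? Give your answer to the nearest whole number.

A: NₕSₕ = 1512·6 = 9072
B: NₕSₕ = 805·11 = 8855
C: NₕSₕ = 638·4 = 2552
D: NₕSₕ = 434·7 = 3038
Σ NₕSₕ = 23517.
n_D = 800·3038/23517 = 103.347... → 103.

103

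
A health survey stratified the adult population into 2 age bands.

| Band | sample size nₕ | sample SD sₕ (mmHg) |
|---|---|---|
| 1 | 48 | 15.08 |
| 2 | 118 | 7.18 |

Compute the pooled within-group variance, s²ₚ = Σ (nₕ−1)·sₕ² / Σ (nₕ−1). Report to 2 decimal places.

Degrees of freedom: 47 + 117 = 164.
Σ(nₕ−1)sₕ² = 47·227.4064 + 117·51.5524 = 16719.7316.
s²ₚ = 16719.7316 / 164 = 101.9496... → 101.95.

101.95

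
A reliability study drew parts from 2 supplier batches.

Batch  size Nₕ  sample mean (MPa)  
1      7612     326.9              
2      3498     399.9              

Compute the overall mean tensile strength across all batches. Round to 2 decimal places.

349.88

N = 7612 + 3498 = 11110.
Overall mean = Σ (Nₕ/N)·x̄ₕ — weight by population share, not a simple average.
Σ Nₕx̄ₕ = 7612·326.9 + 3498·399.9 = 2488362.8 + 1398850.2 = 3887213.
Divide by N: 3887213 / 11110 = 349.8842... → 349.88.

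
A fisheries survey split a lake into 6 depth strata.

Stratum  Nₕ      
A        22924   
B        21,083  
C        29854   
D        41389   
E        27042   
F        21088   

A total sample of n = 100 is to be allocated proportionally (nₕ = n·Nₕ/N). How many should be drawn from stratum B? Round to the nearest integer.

13

N = 22924 + 21083 + 29854 + 41389 + 27042 + 21088 = 163380.
n_B = 100·21083/163380 = 12.904... → 13.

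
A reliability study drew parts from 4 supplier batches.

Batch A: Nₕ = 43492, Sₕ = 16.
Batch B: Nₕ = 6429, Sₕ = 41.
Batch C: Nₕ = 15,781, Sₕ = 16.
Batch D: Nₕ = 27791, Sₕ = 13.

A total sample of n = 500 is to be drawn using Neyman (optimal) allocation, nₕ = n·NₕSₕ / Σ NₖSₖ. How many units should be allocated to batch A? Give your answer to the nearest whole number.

Σ NₕSₕ = 43492·16 + 6429·41 + 15781·16 + 27791·13 = 1573240.
Share for A: 695872/1573240 = 0.44232.
n_A = 500 × 0.44232 = 221.159... → 221.

221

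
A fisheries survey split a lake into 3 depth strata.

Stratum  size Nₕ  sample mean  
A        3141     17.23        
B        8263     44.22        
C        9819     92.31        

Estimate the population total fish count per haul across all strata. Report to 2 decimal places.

A: 3141·17.23 = 54119.43
B: 8263·44.22 = 365389.86
C: 9819·92.31 = 906391.89
τ̂ = Σ Nₕx̄ₕ = 1325901.18.

1325901.18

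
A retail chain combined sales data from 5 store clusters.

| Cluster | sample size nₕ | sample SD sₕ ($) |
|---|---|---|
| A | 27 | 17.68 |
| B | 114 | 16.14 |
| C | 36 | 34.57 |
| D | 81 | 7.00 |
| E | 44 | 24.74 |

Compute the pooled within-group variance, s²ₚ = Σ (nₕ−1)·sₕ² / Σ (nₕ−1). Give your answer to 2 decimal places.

369.13

Degrees of freedom: 26 + 113 + 35 + 80 + 43 = 297.
Σ(nₕ−1)sₕ² = 26·312.5824 + 113·260.4996 + 35·1195.0849 + 80·49 + 43·612.0676 = 109630.4755.
s²ₚ = 109630.4755 / 297 = 369.1262... → 369.13.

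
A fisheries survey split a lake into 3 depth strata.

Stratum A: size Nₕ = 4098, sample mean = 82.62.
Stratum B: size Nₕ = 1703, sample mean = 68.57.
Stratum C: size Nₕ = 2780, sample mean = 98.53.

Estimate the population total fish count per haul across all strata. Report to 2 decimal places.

A: 4098·82.62 = 338576.76
B: 1703·68.57 = 116774.71
C: 2780·98.53 = 273913.4
τ̂ = Σ Nₕx̄ₕ = 729264.87.

729264.87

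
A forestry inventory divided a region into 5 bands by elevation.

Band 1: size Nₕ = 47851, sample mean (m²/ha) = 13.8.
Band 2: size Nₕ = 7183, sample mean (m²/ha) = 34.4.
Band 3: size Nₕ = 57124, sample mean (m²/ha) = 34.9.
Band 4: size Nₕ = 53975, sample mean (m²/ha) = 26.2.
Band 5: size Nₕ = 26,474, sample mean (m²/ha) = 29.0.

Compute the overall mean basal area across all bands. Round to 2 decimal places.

26.39

N = 192607; weights Wₕ = Nₕ/N = (0.2484, 0.0373, 0.2966, 0.2802, 0.1375).
x̄_st = Σ Wₕ·x̄ₕ = 0.2484·13.8 + 0.0373·34.4 + 0.2966·34.9 + 0.2802·26.2 + 0.1375·29.0 ≈ 26.3903...
→ 26.39.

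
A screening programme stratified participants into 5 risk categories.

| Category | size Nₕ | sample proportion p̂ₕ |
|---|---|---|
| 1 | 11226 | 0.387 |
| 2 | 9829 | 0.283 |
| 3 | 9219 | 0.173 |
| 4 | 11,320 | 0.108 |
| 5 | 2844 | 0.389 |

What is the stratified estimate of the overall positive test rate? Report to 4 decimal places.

0.2487

Wₕ = Nₕ/N with N = 44438: 0.2526, 0.2212, 0.2075, 0.2547, 0.0640.
p̂_st = 0.2526·0.387 + 0.2212·0.283 + 0.2075·0.173 + 0.2547·0.108 + 0.0640·0.389 ≈ 0.248657... → 0.2487.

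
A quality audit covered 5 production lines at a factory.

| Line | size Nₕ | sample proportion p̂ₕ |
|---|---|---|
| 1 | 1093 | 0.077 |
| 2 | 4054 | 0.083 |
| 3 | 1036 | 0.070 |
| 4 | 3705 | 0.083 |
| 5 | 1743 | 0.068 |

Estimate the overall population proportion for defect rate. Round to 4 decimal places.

N = 1093 + 4054 + 1036 + 3705 + 1743 = 11631.
Overall proportion = Σ (Nₕ/N)·p̂ₕ.
Σ Nₕp̂ₕ = 84.161 + 336.482 + 72.52 + 307.515 + 118.524 = 919.202.
919.202 / 11631 = 0.079030... → 0.0790.

0.0790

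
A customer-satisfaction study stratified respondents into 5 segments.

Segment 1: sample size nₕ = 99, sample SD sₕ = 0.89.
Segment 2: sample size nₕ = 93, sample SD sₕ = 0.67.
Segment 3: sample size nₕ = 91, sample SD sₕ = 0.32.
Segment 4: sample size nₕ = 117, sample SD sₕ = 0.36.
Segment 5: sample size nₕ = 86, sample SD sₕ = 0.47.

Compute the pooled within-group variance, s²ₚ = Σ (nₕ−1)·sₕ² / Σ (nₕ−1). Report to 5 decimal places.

Degrees of freedom: 98 + 92 + 90 + 116 + 85 = 481.
Σ(nₕ−1)sₕ² = 98·0.7921 + 92·0.4489 + 90·0.1024 + 116·0.1296 + 85·0.2209 = 161.9507.
s²ₚ = 161.9507 / 481 = 0.3366958... → 0.33670.

0.33670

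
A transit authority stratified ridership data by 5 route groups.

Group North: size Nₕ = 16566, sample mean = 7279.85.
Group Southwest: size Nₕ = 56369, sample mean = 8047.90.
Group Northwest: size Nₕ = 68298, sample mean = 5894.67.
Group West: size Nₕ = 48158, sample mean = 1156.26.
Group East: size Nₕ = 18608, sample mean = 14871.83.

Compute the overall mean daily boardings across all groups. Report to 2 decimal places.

N = 16566 + 56369 + 68298 + 48158 + 18608 = 207999.
The stratified mean weights each stratum mean by its population share Nₕ/N.
Σ Nₕx̄ₕ = 16566·7279.85 + 56369·8047.90 + 68298·5894.67 + 48158·1156.26 + 18608·14871.83 = 120597995.1 + 453652075.1 + 402594171.66 + 55683169.08 + 276735012.64 = 1309262423.58.
Divide by N: 1309262423.58 / 207999 = 6294.5611... → 6294.56.

6294.56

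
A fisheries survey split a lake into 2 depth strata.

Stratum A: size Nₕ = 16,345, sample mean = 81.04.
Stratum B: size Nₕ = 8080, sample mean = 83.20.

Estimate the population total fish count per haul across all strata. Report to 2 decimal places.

A: 16345·81.04 = 1324598.8
B: 8080·83.20 = 672256
τ̂ = Σ Nₕx̄ₕ = 1996854.80.

1996854.80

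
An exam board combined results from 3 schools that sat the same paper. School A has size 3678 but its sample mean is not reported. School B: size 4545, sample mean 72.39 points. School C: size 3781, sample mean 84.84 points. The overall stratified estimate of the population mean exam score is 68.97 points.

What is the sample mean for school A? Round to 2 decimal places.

48.43

Σ Nₕx̄ₕ = N·μ, so 3678·x̄_A = 12004·68.97 − (4545·72.39 + 3781·84.84).
= 827915.88 − 649792.59 = 178123.29.
x̄_A = 178123.29 / 3678 = 48.4294... → 48.43.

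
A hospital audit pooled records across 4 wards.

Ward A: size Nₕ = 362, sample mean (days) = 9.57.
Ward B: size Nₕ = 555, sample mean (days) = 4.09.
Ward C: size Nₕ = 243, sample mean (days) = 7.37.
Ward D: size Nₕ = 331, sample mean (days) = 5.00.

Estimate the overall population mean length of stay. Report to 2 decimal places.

6.16

x̄_st = (Σ Nₕx̄ₕ) / (Σ Nₕ) = (362·9.57 + 555·4.09 + 243·7.37 + 331·5.00) / 1491
= 9180.2 / 1491 = 6.1571... → 6.16.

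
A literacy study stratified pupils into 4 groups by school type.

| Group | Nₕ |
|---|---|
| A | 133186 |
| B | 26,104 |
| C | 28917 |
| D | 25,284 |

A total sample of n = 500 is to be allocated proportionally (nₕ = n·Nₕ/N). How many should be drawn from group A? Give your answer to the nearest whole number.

N = 133186 + 26104 + 28917 + 25284 = 213491.
n_A = 500·133186/213491 = 311.924... → 312.

312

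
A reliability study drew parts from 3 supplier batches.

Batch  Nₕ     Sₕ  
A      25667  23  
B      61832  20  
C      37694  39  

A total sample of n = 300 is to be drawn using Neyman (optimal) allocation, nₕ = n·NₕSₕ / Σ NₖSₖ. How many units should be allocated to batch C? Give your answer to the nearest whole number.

Σ NₕSₕ = 25667·23 + 61832·20 + 37694·39 = 3297047.
Share for C: 1470066/3297047 = 0.44587.
n_C = 300 × 0.44587 = 133.762... → 134.

134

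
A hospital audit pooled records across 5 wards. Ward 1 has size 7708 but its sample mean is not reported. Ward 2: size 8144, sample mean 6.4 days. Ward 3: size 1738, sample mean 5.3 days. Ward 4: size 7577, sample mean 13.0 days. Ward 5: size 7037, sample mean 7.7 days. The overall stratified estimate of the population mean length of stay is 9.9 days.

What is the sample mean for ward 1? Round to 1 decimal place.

13.6

Σ Nₕx̄ₕ = N·μ, so 7708·x̄_1 = 32204·9.9 − (8144·6.4 + 1738·5.3 + 7577·13.0 + 7037·7.7).
= 318819.6 − 214018.9 = 104800.7.
x̄_1 = 104800.7 / 7708 = 13.596... → 13.6.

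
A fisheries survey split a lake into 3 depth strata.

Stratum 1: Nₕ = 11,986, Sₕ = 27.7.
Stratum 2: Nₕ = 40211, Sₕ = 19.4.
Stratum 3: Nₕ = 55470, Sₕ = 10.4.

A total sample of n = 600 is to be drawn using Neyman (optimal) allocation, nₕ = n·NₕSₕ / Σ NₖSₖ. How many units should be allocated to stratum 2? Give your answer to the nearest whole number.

Σ NₕSₕ = 11986·27.7 + 40211·19.4 + 55470·10.4 = 1688993.6.
Share for 2: 780093.4/1688993.6 = 0.46187.
n_2 = 600 × 0.46187 = 277.121... → 277.

277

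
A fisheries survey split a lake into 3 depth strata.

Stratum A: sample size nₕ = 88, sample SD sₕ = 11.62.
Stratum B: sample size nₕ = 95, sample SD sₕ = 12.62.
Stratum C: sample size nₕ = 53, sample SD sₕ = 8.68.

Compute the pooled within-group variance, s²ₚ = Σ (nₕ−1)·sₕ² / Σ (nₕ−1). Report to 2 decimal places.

131.48

Degrees of freedom: 87 + 94 + 52 = 233.
Σ(nₕ−1)sₕ² = 87·135.0244 + 94·159.2644 + 52·75.3424 = 30635.7812.
s²ₚ = 30635.7812 / 233 = 131.4840... → 131.48.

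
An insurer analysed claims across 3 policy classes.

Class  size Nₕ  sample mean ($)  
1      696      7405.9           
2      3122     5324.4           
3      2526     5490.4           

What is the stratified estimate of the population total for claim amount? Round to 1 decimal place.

35646033.6

1: 696·7405.9 = 5154506.4
2: 3122·5324.4 = 16622776.8
3: 2526·5490.4 = 13868750.4
τ̂ = Σ Nₕx̄ₕ = 35646033.6.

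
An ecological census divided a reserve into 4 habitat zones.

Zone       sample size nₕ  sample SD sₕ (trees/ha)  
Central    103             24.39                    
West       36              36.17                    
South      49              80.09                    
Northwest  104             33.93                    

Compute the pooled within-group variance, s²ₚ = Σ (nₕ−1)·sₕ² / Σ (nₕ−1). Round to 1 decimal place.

1850.5

Degrees of freedom: 102 + 35 + 48 + 103 = 288.
Σ(nₕ−1)sₕ² = 102·594.8721 + 35·1308.2689 + 48·6414.4081 + 103·1151.2449 = 532936.1792.
s²ₚ = 532936.1792 / 288 = 1850.473... → 1850.5.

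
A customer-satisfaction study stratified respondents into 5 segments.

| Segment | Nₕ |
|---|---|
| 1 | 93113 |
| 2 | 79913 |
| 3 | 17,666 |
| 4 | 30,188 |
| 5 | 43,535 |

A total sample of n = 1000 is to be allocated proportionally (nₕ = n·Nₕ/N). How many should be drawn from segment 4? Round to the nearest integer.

114

Share of segment 4 = 30188/264415 = 0.11417.
Allocate 1000 × 0.11417 = 114.169... → 114.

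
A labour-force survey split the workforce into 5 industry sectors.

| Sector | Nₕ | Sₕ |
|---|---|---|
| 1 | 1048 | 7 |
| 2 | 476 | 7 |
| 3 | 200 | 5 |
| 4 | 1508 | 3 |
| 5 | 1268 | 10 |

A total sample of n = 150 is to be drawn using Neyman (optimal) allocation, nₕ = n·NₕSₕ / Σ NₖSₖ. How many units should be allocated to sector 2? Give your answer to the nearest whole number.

17

1: NₕSₕ = 1048·7 = 7336
2: NₕSₕ = 476·7 = 3332
3: NₕSₕ = 200·5 = 1000
4: NₕSₕ = 1508·3 = 4524
5: NₕSₕ = 1268·10 = 12680
Σ NₕSₕ = 28872.
n_2 = 150·3332/28872 = 17.311... → 17.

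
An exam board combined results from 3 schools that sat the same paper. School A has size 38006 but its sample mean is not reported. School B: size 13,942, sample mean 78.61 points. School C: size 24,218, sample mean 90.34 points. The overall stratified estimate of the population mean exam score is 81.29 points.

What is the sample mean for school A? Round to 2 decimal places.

Σ Nₕx̄ₕ = N·μ, so 38006·x̄_A = 76166·81.29 − (13942·78.61 + 24218·90.34).
= 6191534.14 − 3283834.74 = 2907699.4.
x̄_A = 2907699.4 / 38006 = 76.5063... → 76.51.

76.51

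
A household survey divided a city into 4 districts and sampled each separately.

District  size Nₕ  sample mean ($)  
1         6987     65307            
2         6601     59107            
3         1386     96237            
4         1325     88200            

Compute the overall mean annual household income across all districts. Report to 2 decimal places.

N = 16299; weights Wₕ = Nₕ/N = (0.4287, 0.4050, 0.0850, 0.0813).
x̄_st = Σ Wₕ·x̄ₕ = 0.4287·65307 + 0.4050·59107 + 0.0850·96237 + 0.0813·88200 ≈ 67287.2445...
→ 67287.24.

67287.24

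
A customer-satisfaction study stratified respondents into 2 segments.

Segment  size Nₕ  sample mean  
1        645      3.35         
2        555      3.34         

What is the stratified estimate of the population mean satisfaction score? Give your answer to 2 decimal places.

x̄_st = (Σ Nₕx̄ₕ) / (Σ Nₕ) = (645·3.35 + 555·3.34) / 1200
= 4014.45 / 1200 = 3.3454... → 3.35.

3.35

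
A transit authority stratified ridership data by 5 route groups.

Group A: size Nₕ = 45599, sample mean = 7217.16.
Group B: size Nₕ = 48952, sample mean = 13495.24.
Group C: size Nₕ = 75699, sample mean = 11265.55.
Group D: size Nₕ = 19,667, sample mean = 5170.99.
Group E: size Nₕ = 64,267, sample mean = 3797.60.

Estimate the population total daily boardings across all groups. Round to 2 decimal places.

2188263356.30

A: 45599·7217.16 = 329095278.84
B: 48952·13495.24 = 660618988.48
C: 75699·11265.55 = 852790869.45
D: 19667·5170.99 = 101697860.33
E: 64267·3797.60 = 244060359.2
τ̂ = Σ Nₕx̄ₕ = 2188263356.30.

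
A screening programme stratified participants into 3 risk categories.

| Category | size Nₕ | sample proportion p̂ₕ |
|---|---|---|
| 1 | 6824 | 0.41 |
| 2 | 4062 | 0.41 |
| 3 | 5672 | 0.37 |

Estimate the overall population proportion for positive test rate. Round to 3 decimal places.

N = 6824 + 4062 + 5672 = 16558.
Overall proportion = Σ (Nₕ/N)·p̂ₕ.
Σ Nₕp̂ₕ = 2797.84 + 1665.42 + 2098.64 = 6561.9.
6561.9 / 16558 = 0.39630... → 0.396.

0.396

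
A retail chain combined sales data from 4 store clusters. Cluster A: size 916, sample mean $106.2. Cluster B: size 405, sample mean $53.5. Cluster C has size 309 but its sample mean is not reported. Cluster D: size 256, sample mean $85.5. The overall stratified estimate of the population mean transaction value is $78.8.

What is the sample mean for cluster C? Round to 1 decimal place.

25.2

Σ Nₕx̄ₕ = N·μ, so 309·x̄_C = 1886·78.8 − (916·106.2 + 405·53.5 + 256·85.5).
= 148616.8 − 140834.7 = 7782.1.
x̄_C = 7782.1 / 309 = 25.185... → 25.2.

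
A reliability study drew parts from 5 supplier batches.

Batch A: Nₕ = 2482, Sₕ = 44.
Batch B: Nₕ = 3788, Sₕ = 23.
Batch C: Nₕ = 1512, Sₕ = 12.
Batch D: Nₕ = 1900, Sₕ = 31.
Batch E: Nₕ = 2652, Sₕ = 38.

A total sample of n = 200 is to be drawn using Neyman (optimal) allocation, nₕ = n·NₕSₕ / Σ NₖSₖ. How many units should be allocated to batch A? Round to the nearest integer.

58

Σ NₕSₕ = 2482·44 + 3788·23 + 1512·12 + 1900·31 + 2652·38 = 374152.
Share for A: 109208/374152 = 0.29188.
n_A = 200 × 0.29188 = 58.376... → 58.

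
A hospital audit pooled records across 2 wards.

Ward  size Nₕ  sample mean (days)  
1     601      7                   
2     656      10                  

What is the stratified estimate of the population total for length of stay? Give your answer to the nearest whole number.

Estimate total by summing Nₕ·x̄ₕ over strata.
601·7 + 656·10 = 4207 + 6560 = 10767.

10767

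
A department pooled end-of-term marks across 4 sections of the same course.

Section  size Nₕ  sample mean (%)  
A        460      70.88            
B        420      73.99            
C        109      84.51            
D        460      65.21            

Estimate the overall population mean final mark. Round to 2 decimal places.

71.01

N = 460 + 420 + 109 + 460 = 1449.
The stratified mean weights each stratum mean by its population share Nₕ/N.
Σ Nₕx̄ₕ = 460·70.88 + 420·73.99 + 109·84.51 + 460·65.21 = 32604.8 + 31075.8 + 9211.59 + 29996.6 = 102888.79.
Divide by N: 102888.79 / 1449 = 71.0068... → 71.01.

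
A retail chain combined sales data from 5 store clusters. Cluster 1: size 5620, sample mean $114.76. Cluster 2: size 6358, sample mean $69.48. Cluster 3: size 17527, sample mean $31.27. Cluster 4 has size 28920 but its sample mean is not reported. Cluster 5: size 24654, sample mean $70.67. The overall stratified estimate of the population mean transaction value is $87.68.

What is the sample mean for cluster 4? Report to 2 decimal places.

N = 5620 + 6358 + 17527 + 28920 + 24654 = 83079.
Overall total = μ·N = 87.68·83079 = 7284366.72.
Subtract the known strata: 5620·114.76 + 6358·69.48 + 17527·31.27 + 24654·70.67 = 3377072.51.
Remaining total for cluster 4: 7284366.72 − 3377072.51 = 3907294.21.
Divide by its size: 3907294.21 / 28920 = 135.1070... → 135.11.

135.11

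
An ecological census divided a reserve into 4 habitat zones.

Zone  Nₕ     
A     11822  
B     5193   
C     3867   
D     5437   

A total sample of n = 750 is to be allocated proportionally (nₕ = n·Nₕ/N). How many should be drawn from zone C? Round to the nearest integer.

110

Share of zone C = 3867/26319 = 0.14693.
Allocate 750 × 0.14693 = 110.196... → 110.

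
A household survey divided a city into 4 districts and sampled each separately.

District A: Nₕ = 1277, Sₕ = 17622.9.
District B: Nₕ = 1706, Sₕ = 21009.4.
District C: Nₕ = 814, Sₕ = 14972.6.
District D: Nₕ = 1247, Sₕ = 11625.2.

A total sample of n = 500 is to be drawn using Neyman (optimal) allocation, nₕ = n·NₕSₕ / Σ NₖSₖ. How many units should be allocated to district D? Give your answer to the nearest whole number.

85

Σ NₕSₕ = 1277·17622.9 + 1706·21009.4 + 814·14972.6 + 1247·11625.2 = 85030800.5.
Share for D: 14496624.4/85030800.5 = 0.17049.
n_D = 500 × 0.17049 = 85.243... → 85.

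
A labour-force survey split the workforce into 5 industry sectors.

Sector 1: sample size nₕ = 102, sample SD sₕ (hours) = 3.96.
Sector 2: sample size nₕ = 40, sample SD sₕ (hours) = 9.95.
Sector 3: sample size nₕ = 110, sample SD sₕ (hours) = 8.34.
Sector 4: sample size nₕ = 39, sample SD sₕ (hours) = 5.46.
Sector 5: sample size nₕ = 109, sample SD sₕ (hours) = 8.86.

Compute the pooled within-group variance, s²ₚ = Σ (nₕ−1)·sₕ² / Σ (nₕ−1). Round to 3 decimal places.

57.310

Degrees of freedom: 101 + 39 + 109 + 38 + 108 = 395.
Σ(nₕ−1)sₕ² = 101·15.6816 + 39·99.0025 + 109·69.5556 + 38·29.8116 + 108·78.4996 = 22637.2971.
s²ₚ = 22637.2971 / 395 = 57.30961... → 57.310.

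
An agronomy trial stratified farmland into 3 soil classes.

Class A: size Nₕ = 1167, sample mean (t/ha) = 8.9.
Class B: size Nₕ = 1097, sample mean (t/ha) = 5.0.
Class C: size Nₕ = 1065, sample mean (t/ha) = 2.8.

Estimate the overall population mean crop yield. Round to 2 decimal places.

5.66

x̄_st = (Σ Nₕx̄ₕ) / (Σ Nₕ) = (1167·8.9 + 1097·5.0 + 1065·2.8) / 3329
= 18853.3 / 3329 = 5.6634... → 5.66.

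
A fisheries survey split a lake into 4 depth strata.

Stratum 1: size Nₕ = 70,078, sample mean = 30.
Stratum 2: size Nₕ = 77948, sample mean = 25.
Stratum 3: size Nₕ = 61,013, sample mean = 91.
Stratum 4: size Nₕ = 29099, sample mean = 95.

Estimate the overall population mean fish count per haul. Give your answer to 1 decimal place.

51.9

x̄_st = (Σ Nₕx̄ₕ) / (Σ Nₕ) = (70078·30 + 77948·25 + 61013·91 + 29099·95) / 238138
= 12367628 / 238138 = 51.935... → 51.9.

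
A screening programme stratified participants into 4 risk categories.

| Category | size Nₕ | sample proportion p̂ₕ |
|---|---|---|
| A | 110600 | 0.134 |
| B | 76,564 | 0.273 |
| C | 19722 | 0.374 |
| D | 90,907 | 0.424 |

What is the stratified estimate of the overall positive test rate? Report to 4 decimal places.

Wₕ = Nₕ/N with N = 297793: 0.3714, 0.2571, 0.0662, 0.3053.
p̂_st = 0.3714·0.134 + 0.2571·0.273 + 0.0662·0.374 + 0.3053·0.424 ≈ 0.274160... → 0.2742.

0.2742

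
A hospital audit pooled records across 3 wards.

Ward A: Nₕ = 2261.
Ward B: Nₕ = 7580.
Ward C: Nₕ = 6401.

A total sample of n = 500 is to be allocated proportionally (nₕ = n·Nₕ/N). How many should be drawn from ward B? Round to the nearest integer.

233

Share of ward B = 7580/16242 = 0.46669.
Allocate 500 × 0.46669 = 233.346... → 233.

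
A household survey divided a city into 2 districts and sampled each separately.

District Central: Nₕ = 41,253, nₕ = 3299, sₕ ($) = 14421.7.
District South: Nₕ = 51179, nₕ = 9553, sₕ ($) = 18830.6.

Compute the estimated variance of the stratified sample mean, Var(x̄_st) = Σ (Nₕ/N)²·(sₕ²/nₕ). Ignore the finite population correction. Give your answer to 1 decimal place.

23937.5

N = 92432; Wₕ = Nₕ/N.
district Central: (41253/92432)²·14421.7²/3299 = 12557.8986
district South: (51179/92432)²·18830.6²/9553 = 11379.6114
Sum = 23937.5100 → 23937.5.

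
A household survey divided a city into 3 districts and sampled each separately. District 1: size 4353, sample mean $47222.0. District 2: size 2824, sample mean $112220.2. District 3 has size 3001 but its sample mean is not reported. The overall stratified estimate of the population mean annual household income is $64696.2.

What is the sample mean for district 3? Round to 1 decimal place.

Σ Nₕx̄ₕ = N·μ, so 3001·x̄_3 = 10178·64696.2 − (4353·47222.0 + 2824·112220.2).
= 658477923.6 − 522467210.8 = 136010712.8.
x̄_3 = 136010712.8 / 3001 = 45321.797... → 45321.8.

45321.8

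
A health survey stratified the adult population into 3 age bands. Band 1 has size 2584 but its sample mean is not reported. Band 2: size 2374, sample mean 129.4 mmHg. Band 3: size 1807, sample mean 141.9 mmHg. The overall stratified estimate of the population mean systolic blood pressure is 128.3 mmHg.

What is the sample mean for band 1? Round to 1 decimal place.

117.8

N = 2584 + 2374 + 1807 = 6765.
Overall total = μ·N = 128.3·6765 = 867949.5.
Subtract the known strata: 2374·129.4 + 1807·141.9 = 563608.9.
Remaining total for band 1: 867949.5 − 563608.9 = 304340.6.
Divide by its size: 304340.6 / 2584 = 117.779... → 117.8.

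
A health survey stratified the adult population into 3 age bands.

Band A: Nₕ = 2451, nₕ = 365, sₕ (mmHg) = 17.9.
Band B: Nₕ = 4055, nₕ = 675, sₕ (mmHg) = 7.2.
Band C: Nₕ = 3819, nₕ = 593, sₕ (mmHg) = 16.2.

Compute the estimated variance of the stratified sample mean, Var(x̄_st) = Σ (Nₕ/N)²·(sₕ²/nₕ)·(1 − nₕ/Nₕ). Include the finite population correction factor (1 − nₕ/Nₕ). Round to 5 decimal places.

0.10312

N = 10325. Term for each stratum: Wₕ²sₕ²/nₕ·(1−nₕ/Nₕ).
Var(x̄_st) = 0.04210083 + 0.00987390 + 0.05114571 = 0.10312044 → 0.10312.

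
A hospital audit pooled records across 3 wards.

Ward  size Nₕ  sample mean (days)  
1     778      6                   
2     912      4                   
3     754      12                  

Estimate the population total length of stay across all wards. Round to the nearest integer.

1: 778·6 = 4668
2: 912·4 = 3648
3: 754·12 = 9048
τ̂ = Σ Nₕx̄ₕ = 17364.

17364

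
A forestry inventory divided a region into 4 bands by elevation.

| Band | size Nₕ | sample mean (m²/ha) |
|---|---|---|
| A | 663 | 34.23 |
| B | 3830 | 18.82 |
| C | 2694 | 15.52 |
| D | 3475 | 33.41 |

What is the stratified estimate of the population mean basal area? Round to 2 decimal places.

23.70

x̄_st = (Σ Nₕx̄ₕ) / (Σ Nₕ) = (663·34.23 + 3830·18.82 + 2694·15.52 + 3475·33.41) / 10662
= 252685.72 / 10662 = 23.6997... → 23.70.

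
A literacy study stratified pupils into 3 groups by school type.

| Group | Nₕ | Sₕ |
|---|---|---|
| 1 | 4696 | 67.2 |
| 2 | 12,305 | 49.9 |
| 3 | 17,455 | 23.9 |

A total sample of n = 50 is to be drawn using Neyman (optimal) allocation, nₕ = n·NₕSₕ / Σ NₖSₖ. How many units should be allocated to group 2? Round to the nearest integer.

Σ NₕSₕ = 4696·67.2 + 12305·49.9 + 17455·23.9 = 1346765.2.
Share for 2: 614019.5/1346765.2 = 0.45592.
n_2 = 50 × 0.45592 = 22.796... → 23.

23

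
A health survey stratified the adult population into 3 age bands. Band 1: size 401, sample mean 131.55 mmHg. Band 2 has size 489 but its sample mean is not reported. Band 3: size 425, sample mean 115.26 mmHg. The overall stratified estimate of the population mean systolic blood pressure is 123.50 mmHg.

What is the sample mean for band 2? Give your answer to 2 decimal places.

N = 401 + 489 + 425 = 1315.
Overall total = μ·N = 123.50·1315 = 162402.5.
Subtract the known strata: 401·131.55 + 425·115.26 = 101737.05.
Remaining total for band 2: 162402.5 − 101737.05 = 60665.45.
Divide by its size: 60665.45 / 489 = 124.0602... → 124.06.

124.06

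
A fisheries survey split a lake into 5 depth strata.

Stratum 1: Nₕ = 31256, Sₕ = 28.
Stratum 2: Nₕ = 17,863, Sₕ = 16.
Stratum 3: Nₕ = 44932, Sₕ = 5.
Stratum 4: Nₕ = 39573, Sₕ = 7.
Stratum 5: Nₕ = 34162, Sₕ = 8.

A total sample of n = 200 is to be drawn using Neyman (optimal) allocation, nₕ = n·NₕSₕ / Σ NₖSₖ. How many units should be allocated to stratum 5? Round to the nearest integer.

Σ NₕSₕ = 31256·28 + 17863·16 + 44932·5 + 39573·7 + 34162·8 = 1935943.
Share for 5: 273296/1935943 = 0.14117.
n_5 = 200 × 0.14117 = 28.234... → 28.

28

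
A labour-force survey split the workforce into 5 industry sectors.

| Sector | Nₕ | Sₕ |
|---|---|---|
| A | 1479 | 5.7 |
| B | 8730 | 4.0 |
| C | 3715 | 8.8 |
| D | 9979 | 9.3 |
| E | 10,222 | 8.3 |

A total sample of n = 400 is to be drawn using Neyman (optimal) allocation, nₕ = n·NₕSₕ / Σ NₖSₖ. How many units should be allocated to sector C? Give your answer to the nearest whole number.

A: NₕSₕ = 1479·5.7 = 8430.3
B: NₕSₕ = 8730·4.0 = 34920
C: NₕSₕ = 3715·8.8 = 32692
D: NₕSₕ = 9979·9.3 = 92804.7
E: NₕSₕ = 10222·8.3 = 84842.6
Σ NₕSₕ = 253689.6.
n_C = 400·32692/253689.6 = 51.546... → 52.

52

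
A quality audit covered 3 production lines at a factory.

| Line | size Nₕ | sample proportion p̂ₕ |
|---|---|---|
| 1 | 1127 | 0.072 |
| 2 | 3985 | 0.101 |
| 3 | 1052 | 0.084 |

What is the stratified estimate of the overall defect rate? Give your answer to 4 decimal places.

Wₕ = Nₕ/N with N = 6164: 0.1828, 0.6465, 0.1707.
p̂_st = 0.1828·0.072 + 0.6465·0.101 + 0.1707·0.084 ≈ 0.092796... → 0.0928.

0.0928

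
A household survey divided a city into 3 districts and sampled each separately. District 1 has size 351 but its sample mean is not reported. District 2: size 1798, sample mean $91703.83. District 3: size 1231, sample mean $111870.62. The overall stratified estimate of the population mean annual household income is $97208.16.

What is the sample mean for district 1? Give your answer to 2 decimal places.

Σ Nₕx̄ₕ = N·μ, so 351·x̄_1 = 3380·97208.16 − (1798·91703.83 + 1231·111870.62).
= 328563580.8 − 302596219.56 = 25967361.24.
x̄_1 = 25967361.24 / 351 = 73981.0862... → 73981.09.

73981.09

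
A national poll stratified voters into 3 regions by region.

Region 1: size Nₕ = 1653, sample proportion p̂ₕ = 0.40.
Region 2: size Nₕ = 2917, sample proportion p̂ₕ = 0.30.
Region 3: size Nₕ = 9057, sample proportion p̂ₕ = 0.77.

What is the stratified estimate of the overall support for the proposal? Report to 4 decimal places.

N = 1653 + 2917 + 9057 = 13627.
Overall proportion = Σ (Nₕ/N)·p̂ₕ.
Σ Nₕp̂ₕ = 661.2 + 875.1 + 6973.89 = 8510.19.
8510.19 / 13627 = 0.624509... → 0.6245.

0.6245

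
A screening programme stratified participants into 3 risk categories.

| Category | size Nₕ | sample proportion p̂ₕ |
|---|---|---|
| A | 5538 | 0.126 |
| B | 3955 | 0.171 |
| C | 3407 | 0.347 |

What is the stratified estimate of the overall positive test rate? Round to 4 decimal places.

0.1982

Wₕ = Nₕ/N with N = 12900: 0.4293, 0.3066, 0.2641.
p̂_st = 0.4293·0.126 + 0.3066·0.171 + 0.2641·0.347 ≈ 0.198164... → 0.1982.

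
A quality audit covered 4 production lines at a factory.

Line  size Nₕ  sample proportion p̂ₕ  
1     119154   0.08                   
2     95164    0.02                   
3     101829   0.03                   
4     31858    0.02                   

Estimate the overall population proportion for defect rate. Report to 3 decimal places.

N = 119154 + 95164 + 101829 + 31858 = 348005.
Overall proportion = Σ (Nₕ/N)·p̂ₕ.
Σ Nₕp̂ₕ = 9532.32 + 1903.28 + 3054.87 + 637.16 = 15127.63.
15127.63 / 348005 = 0.04347... → 0.043.

0.043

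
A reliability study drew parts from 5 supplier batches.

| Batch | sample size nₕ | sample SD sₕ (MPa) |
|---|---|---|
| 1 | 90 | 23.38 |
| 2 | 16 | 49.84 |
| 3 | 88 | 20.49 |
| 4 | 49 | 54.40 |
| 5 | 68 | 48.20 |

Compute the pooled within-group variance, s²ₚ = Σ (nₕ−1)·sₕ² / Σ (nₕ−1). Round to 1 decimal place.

1373.0

Degrees of freedom: 89 + 15 + 87 + 48 + 67 = 306.
Σ(nₕ−1)sₕ² = 89·546.6244 + 15·2484.0256 + 87·419.8401 + 48·2959.36 + 67·2323.24 = 420142.4043.
s²ₚ = 420142.4043 / 306 = 1373.014... → 1373.0.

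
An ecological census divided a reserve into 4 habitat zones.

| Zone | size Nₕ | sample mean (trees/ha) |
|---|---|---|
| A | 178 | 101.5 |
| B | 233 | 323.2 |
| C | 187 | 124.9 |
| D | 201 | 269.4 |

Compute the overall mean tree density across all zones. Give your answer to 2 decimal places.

213.87

N = 799; weights Wₕ = Nₕ/N = (0.2228, 0.2916, 0.2340, 0.2516).
x̄_st = Σ Wₕ·x̄ₕ = 0.2228·101.5 + 0.2916·323.2 + 0.2340·124.9 + 0.2516·269.4 ≈ 213.8652...
→ 213.87.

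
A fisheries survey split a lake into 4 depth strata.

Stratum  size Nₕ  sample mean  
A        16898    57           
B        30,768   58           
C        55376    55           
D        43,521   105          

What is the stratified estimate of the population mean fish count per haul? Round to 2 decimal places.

N = 146563; weights Wₕ = Nₕ/N = (0.1153, 0.2099, 0.3778, 0.2969).
x̄_st = Σ Wₕ·x̄ₕ = 0.1153·57 + 0.2099·58 + 0.3778·55 + 0.2969·105 ≈ 70.7076...
→ 70.71.

70.71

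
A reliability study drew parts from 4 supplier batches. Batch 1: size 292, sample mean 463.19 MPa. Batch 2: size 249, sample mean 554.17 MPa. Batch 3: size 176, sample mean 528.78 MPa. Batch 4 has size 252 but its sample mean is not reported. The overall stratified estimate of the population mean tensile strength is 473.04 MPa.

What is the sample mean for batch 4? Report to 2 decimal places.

365.36

N = 292 + 249 + 176 + 252 = 969.
Overall total = μ·N = 473.04·969 = 458375.76.
Subtract the known strata: 292·463.19 + 249·554.17 + 176·528.78 = 366305.09.
Remaining total for batch 4: 458375.76 − 366305.09 = 92070.67.
Divide by its size: 92070.67 / 252 = 365.3598... → 365.36.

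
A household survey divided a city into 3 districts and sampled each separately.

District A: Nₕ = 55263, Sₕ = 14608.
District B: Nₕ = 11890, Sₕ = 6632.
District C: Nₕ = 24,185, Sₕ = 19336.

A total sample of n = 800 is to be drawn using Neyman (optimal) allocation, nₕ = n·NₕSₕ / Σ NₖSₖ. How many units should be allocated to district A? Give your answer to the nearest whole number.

477

Σ NₕSₕ = 55263·14608 + 11890·6632 + 24185·19336 = 1353777544.
Share for A: 807281904/1353777544 = 0.59632.
n_A = 800 × 0.59632 = 477.054... → 477.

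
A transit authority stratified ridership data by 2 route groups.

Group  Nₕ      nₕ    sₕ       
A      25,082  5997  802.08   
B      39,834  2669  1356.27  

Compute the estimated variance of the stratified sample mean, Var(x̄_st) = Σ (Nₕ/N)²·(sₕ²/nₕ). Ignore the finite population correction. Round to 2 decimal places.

275.52

N = 64916. Term for each stratum: Wₕ²sₕ²/nₕ.
Var(x̄_st) = 16.01482 + 259.50640 = 275.52122 → 275.52.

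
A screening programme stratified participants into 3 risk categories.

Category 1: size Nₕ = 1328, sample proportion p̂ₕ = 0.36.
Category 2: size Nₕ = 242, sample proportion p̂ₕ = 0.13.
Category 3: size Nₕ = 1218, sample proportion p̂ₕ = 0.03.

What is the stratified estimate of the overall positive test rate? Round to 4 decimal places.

N = 1328 + 242 + 1218 = 2788.
Overall proportion = Σ (Nₕ/N)·p̂ₕ.
Σ Nₕp̂ₕ = 478.08 + 31.46 + 36.54 = 546.08.
546.08 / 2788 = 0.195868... → 0.1959.

0.1959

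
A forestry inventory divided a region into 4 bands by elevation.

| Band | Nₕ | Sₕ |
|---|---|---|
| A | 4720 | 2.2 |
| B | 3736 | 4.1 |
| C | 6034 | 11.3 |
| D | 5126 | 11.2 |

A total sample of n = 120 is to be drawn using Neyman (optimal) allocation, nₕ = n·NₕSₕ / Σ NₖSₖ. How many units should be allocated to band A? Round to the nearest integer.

8

A: NₕSₕ = 4720·2.2 = 10384
B: NₕSₕ = 3736·4.1 = 15317.6
C: NₕSₕ = 6034·11.3 = 68184.2
D: NₕSₕ = 5126·11.2 = 57411.2
Σ NₕSₕ = 151297.
n_A = 120·10384/151297 = 8.236... → 8.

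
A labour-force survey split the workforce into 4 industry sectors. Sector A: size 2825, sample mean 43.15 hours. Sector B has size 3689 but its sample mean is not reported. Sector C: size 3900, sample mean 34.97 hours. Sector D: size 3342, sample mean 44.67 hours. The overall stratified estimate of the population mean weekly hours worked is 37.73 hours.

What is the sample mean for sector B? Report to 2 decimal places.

N = 2825 + 3689 + 3900 + 3342 = 13756.
Overall total = μ·N = 37.73·13756 = 519013.88.
Subtract the known strata: 2825·43.15 + 3900·34.97 + 3342·44.67 = 407568.89.
Remaining total for sector B: 519013.88 − 407568.89 = 111444.99.
Divide by its size: 111444.99 / 3689 = 30.2101... → 30.21.

30.21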